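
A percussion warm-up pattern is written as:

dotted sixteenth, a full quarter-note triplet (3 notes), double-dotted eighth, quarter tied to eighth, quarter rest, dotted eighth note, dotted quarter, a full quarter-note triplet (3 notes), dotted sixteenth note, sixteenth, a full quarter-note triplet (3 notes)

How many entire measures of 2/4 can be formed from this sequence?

One bar of 2/4 = 16 thirty-second notes.
Working in thirty-second notes: dotted sixteenth = 3; a full quarter-note triplet (3 notes) (three triplet quarters span one half) = 16; double-dotted eighth = 7; quarter tied to eighth (quarter + eighth) = 12; quarter rest = 8; dotted eighth note = 6; dotted quarter = 12; a full quarter-note triplet (3 notes) (three triplet quarters span one half) = 16; dotted sixteenth note = 3; sixteenth = 2; a full quarter-note triplet (3 notes) (three triplet quarters span one half) = 16.
Total: 3 + 16 + 7 + 12 + 8 + 6 + 12 + 16 + 3 + 2 + 16 = 101.
101 ÷ 16 = 6 complete bars with 5 left over.

6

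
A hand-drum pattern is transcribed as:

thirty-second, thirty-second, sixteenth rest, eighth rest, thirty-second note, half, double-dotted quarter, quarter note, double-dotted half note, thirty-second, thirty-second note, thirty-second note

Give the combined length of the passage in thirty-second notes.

Each duration in thirty-second notes: thirty-second = 1; thirty-second = 1; sixteenth rest = 2; eighth rest = 4; thirty-second note = 1; half = 16; double-dotted quarter = 14; quarter note = 8; double-dotted half note = 28; thirty-second = 1; thirty-second note = 1; thirty-second note = 1.
Total: 1 + 1 + 2 + 4 + 1 + 16 + 14 + 8 + 28 + 1 + 1 + 1 = 78 thirty-second notes.

78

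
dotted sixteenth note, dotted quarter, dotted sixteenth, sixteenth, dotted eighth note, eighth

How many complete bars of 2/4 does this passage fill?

1

One bar of 2/4 = 16 thirty-second notes.
Each duration in thirty-second notes: dotted sixteenth note = 3; dotted quarter = 12; dotted sixteenth = 3; sixteenth = 2; dotted eighth note = 6; eighth = 4.
Sum: 3 + 12 + 3 + 2 + 6 + 4 = 30.
30 ÷ 16 = 1 complete bar with 14 left over.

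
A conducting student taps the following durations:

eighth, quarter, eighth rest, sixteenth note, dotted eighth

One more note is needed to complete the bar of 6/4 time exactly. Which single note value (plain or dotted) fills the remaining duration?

The bar of 6/4 = 24 sixteenth notes.
Convert each value to sixteenth notes: eighth = 2; quarter = 4; eighth rest = 2; sixteenth note = 1; dotted eighth = 3.
Altogether 2 + 4 + 2 + 1 + 3 = 12.
Remaining: 24 − 12 = 12 sixteenth notes, which is a dotted half note.

dotted half note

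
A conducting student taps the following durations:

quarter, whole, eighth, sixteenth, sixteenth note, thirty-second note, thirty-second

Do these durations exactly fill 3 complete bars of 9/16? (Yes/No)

No

One bar of 9/16 = 18 thirty-second notes, so 3 bars = 54.
Working in thirty-second notes: quarter = 8; whole = 32; eighth = 4; sixteenth = 2; sixteenth note = 2; thirty-second note = 1; thirty-second = 1.
Sum: 8 + 32 + 4 + 2 + 2 + 1 + 1 = 50.
50 falls short of 54, so the answer is No.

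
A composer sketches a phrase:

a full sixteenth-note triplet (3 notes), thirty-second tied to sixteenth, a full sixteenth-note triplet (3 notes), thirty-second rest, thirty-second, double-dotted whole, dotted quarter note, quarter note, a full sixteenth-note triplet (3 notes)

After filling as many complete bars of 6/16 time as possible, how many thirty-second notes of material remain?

9

One bar of 6/16 = 12 thirty-second notes.
Express everything in thirty-second notes: a full sixteenth-note triplet (3 notes) (three triplet sixteenths span one eighth) = 4; thirty-second tied to sixteenth (thirty-second + sixteenth) = 3; a full sixteenth-note triplet (3 notes) (three triplet sixteenths span one eighth) = 4; thirty-second rest = 1; thirty-second = 1; double-dotted whole = 56; dotted quarter note = 12; quarter note = 8; a full sixteenth-note triplet (3 notes) (three triplet sixteenths span one eighth) = 4.
Adding: 4 + 3 + 4 + 1 + 1 + 56 + 12 + 8 + 4 = 93.
93 ÷ 12 = 7 complete bars with 9 thirty-second notes remaining.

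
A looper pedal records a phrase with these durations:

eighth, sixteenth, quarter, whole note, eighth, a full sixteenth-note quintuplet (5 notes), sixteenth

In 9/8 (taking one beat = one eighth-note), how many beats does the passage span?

One eighth-note beat = 2 sixteenth notes.
Working in sixteenth notes: eighth = 2; sixteenth = 1; quarter = 4; whole note = 16; eighth = 2; a full sixteenth-note quintuplet (5 notes) (five quintuplet sixteenths span one quarter) = 4; sixteenth = 1.
Adding: 2 + 1 + 4 + 16 + 2 + 4 + 1 = 30.
30 ÷ 2 = 15 beats.

15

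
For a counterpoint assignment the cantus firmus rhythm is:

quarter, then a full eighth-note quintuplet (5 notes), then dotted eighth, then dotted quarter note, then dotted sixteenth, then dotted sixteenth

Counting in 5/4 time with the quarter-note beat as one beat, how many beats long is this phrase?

6

One quarter-note beat = 8 thirty-second notes.
Each duration in thirty-second notes: quarter = 8; a full eighth-note quintuplet (5 notes) (five quintuplet eighths span one half) = 16; dotted eighth = 6; dotted quarter note = 12; dotted sixteenth = 3; dotted sixteenth = 3.
Sum: 8 + 16 + 6 + 12 + 3 + 3 = 48.
48 ÷ 8 = 6 beats.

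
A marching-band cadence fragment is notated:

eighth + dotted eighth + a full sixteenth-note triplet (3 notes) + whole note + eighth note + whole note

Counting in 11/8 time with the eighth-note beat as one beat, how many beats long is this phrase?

One eighth-note beat = 2 sixteenth notes.
In sixteenth notes: eighth = 2; dotted eighth = 3; a full sixteenth-note triplet (3 notes) (three triplet sixteenths span one eighth) = 2; whole note = 16; eighth note = 2; whole note = 16.
Altogether 2 + 3 + 2 + 16 + 2 + 16 = 41.
41 ÷ 2 = 20.5 beats.

20.5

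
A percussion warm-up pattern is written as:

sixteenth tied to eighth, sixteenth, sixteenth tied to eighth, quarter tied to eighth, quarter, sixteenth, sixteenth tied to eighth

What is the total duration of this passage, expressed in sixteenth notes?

Convert each value to sixteenth notes: sixteenth tied to eighth (sixteenth + eighth) = 3; sixteenth = 1; sixteenth tied to eighth (sixteenth + eighth) = 3; quarter tied to eighth (quarter + eighth) = 6; quarter = 4; sixteenth = 1; sixteenth tied to eighth (sixteenth + eighth) = 3.
Sum: 3 + 1 + 3 + 6 + 4 + 1 + 3 = 21 sixteenth notes.

21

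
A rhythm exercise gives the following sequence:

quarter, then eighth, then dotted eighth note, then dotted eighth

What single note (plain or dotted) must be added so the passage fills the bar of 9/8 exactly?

The bar of 9/8 = 18 sixteenth notes.
Convert each value to sixteenth notes: quarter = 4; eighth = 2; dotted eighth note = 3; dotted eighth = 3.
Adding: 4 + 2 + 3 + 3 = 12.
Remaining: 18 − 12 = 6 sixteenth notes, which is a dotted quarter note.

dotted quarter note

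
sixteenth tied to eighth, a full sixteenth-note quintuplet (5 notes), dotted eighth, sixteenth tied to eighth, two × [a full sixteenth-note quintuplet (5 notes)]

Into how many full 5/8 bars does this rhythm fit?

2

One bar of 5/8 = 10 sixteenth notes.
In sixteenth notes: sixteenth tied to eighth (sixteenth + eighth) = 3; a full sixteenth-note quintuplet (5 notes) (five quintuplet sixteenths span one quarter) = 4; dotted eighth = 3; sixteenth tied to eighth (sixteenth + eighth) = 3; a full sixteenth-note quintuplet (5 notes) (five quintuplet sixteenths span one quarter) = 4; a full sixteenth-note quintuplet (5 notes) (five quintuplet sixteenths span one quarter) = 4.
Altogether 3 + 4 + 3 + 3 + 4 + 4 = 21.
21 ÷ 10 = 2 complete bars with 1 left over.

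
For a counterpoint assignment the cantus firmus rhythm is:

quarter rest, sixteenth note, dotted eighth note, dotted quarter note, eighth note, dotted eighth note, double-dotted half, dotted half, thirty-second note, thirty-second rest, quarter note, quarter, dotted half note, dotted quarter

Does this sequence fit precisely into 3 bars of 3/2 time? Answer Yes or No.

One bar of 3/2 = 48 thirty-second notes, so 3 bars = 144.
Each duration in thirty-second notes: quarter rest = 8; sixteenth note = 2; dotted eighth note = 6; dotted quarter note = 12; eighth note = 4; dotted eighth note = 6; double-dotted half = 28; dotted half = 24; thirty-second note = 1; thirty-second rest = 1; quarter note = 8; quarter = 8; dotted half note = 24; dotted quarter = 12.
Total: 8 + 2 + 6 + 12 + 4 + 6 + 28 + 24 + 1 + 1 + 8 + 8 + 24 + 12 = 144.
144 equals 144, so the answer is Yes.

Yes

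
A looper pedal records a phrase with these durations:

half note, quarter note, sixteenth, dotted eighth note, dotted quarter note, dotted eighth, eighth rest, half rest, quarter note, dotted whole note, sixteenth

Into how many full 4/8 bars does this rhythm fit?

One bar of 4/8 = 8 sixteenth notes.
Convert each value to sixteenth notes: half note = 8; quarter note = 4; sixteenth = 1; dotted eighth note = 3; dotted quarter note = 6; dotted eighth = 3; eighth rest = 2; half rest = 8; quarter note = 4; dotted whole note = 24; sixteenth = 1.
Total: 8 + 4 + 1 + 3 + 6 + 3 + 2 + 8 + 4 + 24 + 1 = 64.
64 ÷ 8 = 8 complete bars with 0 left over.

8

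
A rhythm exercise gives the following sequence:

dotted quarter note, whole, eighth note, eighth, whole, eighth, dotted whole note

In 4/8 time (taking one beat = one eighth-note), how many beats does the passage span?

One eighth-note beat = 2 sixteenth notes.
Working in sixteenth notes: dotted quarter note = 6; whole = 16; eighth note = 2; eighth = 2; whole = 16; eighth = 2; dotted whole note = 24.
Total: 6 + 16 + 2 + 2 + 16 + 2 + 24 = 68.
68 ÷ 2 = 34 beats.

34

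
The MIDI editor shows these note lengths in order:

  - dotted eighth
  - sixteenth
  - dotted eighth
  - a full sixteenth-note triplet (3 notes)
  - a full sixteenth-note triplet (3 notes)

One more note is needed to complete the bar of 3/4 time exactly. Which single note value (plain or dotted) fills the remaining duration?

The bar of 3/4 = 12 sixteenth notes.
Express everything in sixteenth notes: dotted eighth = 3; sixteenth = 1; dotted eighth = 3; a full sixteenth-note triplet (3 notes) (three triplet sixteenths span one eighth) = 2; a full sixteenth-note triplet (3 notes) (three triplet sixteenths span one eighth) = 2.
Adding: 3 + 1 + 3 + 2 + 2 = 11.
Remaining: 12 − 11 = 1 sixteenth note, which is a sixteenth note.

sixteenth note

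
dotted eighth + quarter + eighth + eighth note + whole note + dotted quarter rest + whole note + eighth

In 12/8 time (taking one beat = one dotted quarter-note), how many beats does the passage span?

8.5

One dotted quarter-note beat = 6 sixteenth notes.
Convert each value to sixteenth notes: dotted eighth = 3; quarter = 4; eighth = 2; eighth note = 2; whole note = 16; dotted quarter rest = 6; whole note = 16; eighth = 2.
Total: 3 + 4 + 2 + 2 + 16 + 6 + 16 + 2 = 51.
51 ÷ 6 = 8.5 beats.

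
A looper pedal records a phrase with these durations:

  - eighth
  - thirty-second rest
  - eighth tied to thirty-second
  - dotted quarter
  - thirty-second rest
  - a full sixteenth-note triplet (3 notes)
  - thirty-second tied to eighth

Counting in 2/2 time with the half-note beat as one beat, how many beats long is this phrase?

One half-note beat = 16 thirty-second notes.
Each duration in thirty-second notes: eighth = 4; thirty-second rest = 1; eighth tied to thirty-second (eighth + thirty-second) = 5; dotted quarter = 12; thirty-second rest = 1; a full sixteenth-note triplet (3 notes) (three triplet sixteenths span one eighth) = 4; thirty-second tied to eighth (thirty-second + eighth) = 5.
Sum: 4 + 1 + 5 + 12 + 1 + 4 + 5 = 32.
32 ÷ 16 = 2 beats.

2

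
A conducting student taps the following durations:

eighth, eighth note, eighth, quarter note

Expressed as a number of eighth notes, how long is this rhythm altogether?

5

Express everything in eighth notes: eighth = 1; eighth note = 1; eighth = 1; quarter note = 2.
Sum: 1 + 1 + 1 + 2 = 5 eighth notes.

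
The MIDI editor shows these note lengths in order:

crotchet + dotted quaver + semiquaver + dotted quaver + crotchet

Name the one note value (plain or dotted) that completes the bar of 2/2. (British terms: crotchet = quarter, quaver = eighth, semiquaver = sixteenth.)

sixteenth note

The bar of 2/2 = 16 sixteenth notes.
Each duration in sixteenth notes: crotchet = 4; dotted quaver = 3; semiquaver = 1; dotted quaver = 3; crotchet = 4.
Altogether 4 + 3 + 1 + 3 + 4 = 15.
Remaining: 16 − 15 = 1 sixteenth note, which is a sixteenth note.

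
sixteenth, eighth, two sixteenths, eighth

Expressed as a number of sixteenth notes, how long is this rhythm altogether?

7

In sixteenth notes: sixteenth = 1; eighth = 2; sixteenth = 1; sixteenth = 1; eighth = 2.
Adding: 1 + 2 + 1 + 1 + 2 = 7 sixteenth notes.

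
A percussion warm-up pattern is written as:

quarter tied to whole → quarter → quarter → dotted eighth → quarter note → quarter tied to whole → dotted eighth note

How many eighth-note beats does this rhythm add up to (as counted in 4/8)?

29

One eighth-note beat = 2 sixteenth notes.
In sixteenth notes: quarter tied to whole (quarter + whole) = 20; quarter = 4; quarter = 4; dotted eighth = 3; quarter note = 4; quarter tied to whole (quarter + whole) = 20; dotted eighth note = 3.
Sum: 20 + 4 + 4 + 3 + 4 + 20 + 3 = 58.
58 ÷ 2 = 29 beats.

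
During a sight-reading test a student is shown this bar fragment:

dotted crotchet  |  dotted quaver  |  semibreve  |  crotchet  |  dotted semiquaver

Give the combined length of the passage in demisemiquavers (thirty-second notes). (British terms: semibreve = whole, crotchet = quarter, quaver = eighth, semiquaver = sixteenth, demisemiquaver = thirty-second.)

In thirty-second notes: dotted crotchet = 12; dotted quaver = 6; semibreve = 32; crotchet = 8; dotted semiquaver = 3.
Total: 12 + 6 + 32 + 8 + 3 = 61 thirty-second notes.

61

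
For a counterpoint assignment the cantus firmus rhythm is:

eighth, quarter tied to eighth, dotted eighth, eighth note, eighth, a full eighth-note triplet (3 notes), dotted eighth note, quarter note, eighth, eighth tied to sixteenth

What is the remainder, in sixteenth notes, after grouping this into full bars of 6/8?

7

One bar of 6/8 = 12 sixteenth notes.
Convert each value to sixteenth notes: eighth = 2; quarter tied to eighth (quarter + eighth) = 6; dotted eighth = 3; eighth note = 2; eighth = 2; a full eighth-note triplet (3 notes) (three triplet eighths span one quarter) = 4; dotted eighth note = 3; quarter note = 4; eighth = 2; eighth tied to sixteenth (eighth + sixteenth) = 3.
Total: 2 + 6 + 3 + 2 + 2 + 4 + 3 + 4 + 2 + 3 = 31.
31 ÷ 12 = 2 complete bars with 7 sixteenth notes remaining.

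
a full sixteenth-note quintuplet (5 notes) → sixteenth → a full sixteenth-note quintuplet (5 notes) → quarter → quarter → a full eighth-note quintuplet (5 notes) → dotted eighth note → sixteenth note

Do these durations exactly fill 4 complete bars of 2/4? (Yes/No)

One bar of 2/4 = 8 sixteenth notes, so 4 bars = 32.
Working in sixteenth notes: a full sixteenth-note quintuplet (5 notes) (five quintuplet sixteenths span one quarter) = 4; sixteenth = 1; a full sixteenth-note quintuplet (5 notes) (five quintuplet sixteenths span one quarter) = 4; quarter = 4; quarter = 4; a full eighth-note quintuplet (5 notes) (five quintuplet eighths span one half) = 8; dotted eighth note = 3; sixteenth note = 1.
Total: 4 + 1 + 4 + 4 + 4 + 8 + 3 + 1 = 29.
29 falls short of 32, so the answer is No.

No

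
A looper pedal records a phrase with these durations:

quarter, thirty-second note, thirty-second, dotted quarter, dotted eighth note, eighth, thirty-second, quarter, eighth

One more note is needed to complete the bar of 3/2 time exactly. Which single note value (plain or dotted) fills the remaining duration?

dotted sixteenth note

The bar of 3/2 = 48 thirty-second notes.
In thirty-second notes: quarter = 8; thirty-second note = 1; thirty-second = 1; dotted quarter = 12; dotted eighth note = 6; eighth = 4; thirty-second = 1; quarter = 8; eighth = 4.
Altogether 8 + 1 + 1 + 12 + 6 + 4 + 1 + 8 + 4 = 45.
Remaining: 48 − 45 = 3 thirty-second notes, which is a dotted sixteenth note.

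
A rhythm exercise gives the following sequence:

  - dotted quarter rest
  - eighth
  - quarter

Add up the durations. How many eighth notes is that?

6

Express everything in eighth notes: dotted quarter rest = 3; eighth = 1; quarter = 2.
Altogether 3 + 1 + 2 = 6 eighth notes.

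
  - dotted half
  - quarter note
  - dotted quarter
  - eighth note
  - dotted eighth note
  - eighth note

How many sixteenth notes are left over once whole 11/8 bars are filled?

7

One bar of 11/8 = 22 sixteenth notes.
Working in sixteenth notes: dotted half = 12; quarter note = 4; dotted quarter = 6; eighth note = 2; dotted eighth note = 3; eighth note = 2.
Adding: 12 + 4 + 6 + 2 + 3 + 2 = 29.
29 ÷ 22 = 1 complete bar with 7 sixteenth notes remaining.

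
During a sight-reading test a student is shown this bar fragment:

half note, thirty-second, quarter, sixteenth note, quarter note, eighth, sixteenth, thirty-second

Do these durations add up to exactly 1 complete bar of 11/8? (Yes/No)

No

One bar of 11/8 = 44 thirty-second notes.
In thirty-second notes: half note = 16; thirty-second = 1; quarter = 8; sixteenth note = 2; quarter note = 8; eighth = 4; sixteenth = 2; thirty-second = 1.
Altogether 16 + 1 + 8 + 2 + 8 + 4 + 2 + 1 = 42.
42 falls short of 44, so the answer is No.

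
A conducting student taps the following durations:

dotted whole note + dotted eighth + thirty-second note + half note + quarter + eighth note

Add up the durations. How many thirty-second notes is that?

83

In thirty-second notes: dotted whole note = 48; dotted eighth = 6; thirty-second note = 1; half note = 16; quarter = 8; eighth note = 4.
Altogether 48 + 6 + 1 + 16 + 8 + 4 = 83 thirty-second notes.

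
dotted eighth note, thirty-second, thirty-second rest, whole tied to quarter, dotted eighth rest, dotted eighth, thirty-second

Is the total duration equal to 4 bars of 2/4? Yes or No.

One bar of 2/4 = 16 thirty-second notes, so 4 bars = 64.
Each duration in thirty-second notes: dotted eighth note = 6; thirty-second = 1; thirty-second rest = 1; whole tied to quarter (whole + quarter) = 40; dotted eighth rest = 6; dotted eighth = 6; thirty-second = 1.
Altogether 6 + 1 + 1 + 40 + 6 + 6 + 1 = 61.
61 falls short of 64, so the answer is No.

No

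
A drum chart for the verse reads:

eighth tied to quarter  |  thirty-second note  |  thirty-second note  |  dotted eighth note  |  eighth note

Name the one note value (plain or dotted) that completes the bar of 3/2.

dotted half note

The bar of 3/2 = 48 thirty-second notes.
Express everything in thirty-second notes: eighth tied to quarter (eighth + quarter) = 12; thirty-second note = 1; thirty-second note = 1; dotted eighth note = 6; eighth note = 4.
Sum: 12 + 1 + 1 + 6 + 4 = 24.
Remaining: 48 − 24 = 24 thirty-second notes, which is a dotted half note.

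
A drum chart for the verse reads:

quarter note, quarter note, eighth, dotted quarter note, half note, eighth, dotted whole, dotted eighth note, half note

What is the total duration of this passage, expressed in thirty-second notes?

Working in thirty-second notes: quarter note = 8; quarter note = 8; eighth = 4; dotted quarter note = 12; half note = 16; eighth = 4; dotted whole = 48; dotted eighth note = 6; half note = 16.
Altogether 8 + 8 + 4 + 12 + 16 + 4 + 48 + 6 + 16 = 122 thirty-second notes.

122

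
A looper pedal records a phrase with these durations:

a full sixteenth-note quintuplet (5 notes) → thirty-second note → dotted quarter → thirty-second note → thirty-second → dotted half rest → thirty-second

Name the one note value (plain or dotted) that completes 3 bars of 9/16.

dotted eighth note

3 bars of 9/16 = 54 thirty-second notes.
Each duration in thirty-second notes: a full sixteenth-note quintuplet (5 notes) (five quintuplet sixteenths span one quarter) = 8; thirty-second note = 1; dotted quarter = 12; thirty-second note = 1; thirty-second = 1; dotted half rest = 24; thirty-second = 1.
Altogether 8 + 1 + 12 + 1 + 1 + 24 + 1 = 48.
Remaining: 54 − 48 = 6 thirty-second notes, which is a dotted eighth note.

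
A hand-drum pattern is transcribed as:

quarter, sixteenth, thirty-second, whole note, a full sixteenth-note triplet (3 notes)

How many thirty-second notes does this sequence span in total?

47

Convert each value to thirty-second notes: quarter = 8; sixteenth = 2; thirty-second = 1; whole note = 32; a full sixteenth-note triplet (3 notes) (three triplet sixteenths span one eighth) = 4.
Sum: 8 + 2 + 1 + 32 + 4 = 47 thirty-second notes.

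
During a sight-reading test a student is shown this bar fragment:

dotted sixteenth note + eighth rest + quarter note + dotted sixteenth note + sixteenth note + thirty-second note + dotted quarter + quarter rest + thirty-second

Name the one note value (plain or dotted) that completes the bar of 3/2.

dotted eighth note

The bar of 3/2 = 48 thirty-second notes.
Working in thirty-second notes: dotted sixteenth note = 3; eighth rest = 4; quarter note = 8; dotted sixteenth note = 3; sixteenth note = 2; thirty-second note = 1; dotted quarter = 12; quarter rest = 8; thirty-second = 1.
Altogether 3 + 4 + 8 + 3 + 2 + 1 + 12 + 8 + 1 = 42.
Remaining: 48 − 42 = 6 thirty-second notes, which is a dotted eighth note.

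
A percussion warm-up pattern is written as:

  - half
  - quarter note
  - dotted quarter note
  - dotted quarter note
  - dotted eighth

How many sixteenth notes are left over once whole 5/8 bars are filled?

7

One bar of 5/8 = 10 sixteenth notes.
Each duration in sixteenth notes: half = 8; quarter note = 4; dotted quarter note = 6; dotted quarter note = 6; dotted eighth = 3.
Adding: 8 + 4 + 6 + 6 + 3 = 27.
27 ÷ 10 = 2 complete bars with 7 sixteenth notes remaining.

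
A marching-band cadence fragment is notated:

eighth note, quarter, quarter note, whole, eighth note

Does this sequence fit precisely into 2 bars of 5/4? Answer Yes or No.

No

One bar of 5/4 = 10 eighth notes, so 2 bars = 20.
Convert each value to eighth notes: eighth note = 1; quarter = 2; quarter note = 2; whole = 8; eighth note = 1.
Sum: 1 + 2 + 2 + 8 + 1 = 14.
14 falls short of 20, so the answer is No.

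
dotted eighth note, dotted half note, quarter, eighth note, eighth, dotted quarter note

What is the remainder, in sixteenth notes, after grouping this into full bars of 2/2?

One bar of 2/2 = 16 sixteenth notes.
Express everything in sixteenth notes: dotted eighth note = 3; dotted half note = 12; quarter = 4; eighth note = 2; eighth = 2; dotted quarter note = 6.
Altogether 3 + 12 + 4 + 2 + 2 + 6 = 29.
29 ÷ 16 = 1 complete bar with 13 sixteenth notes remaining.

13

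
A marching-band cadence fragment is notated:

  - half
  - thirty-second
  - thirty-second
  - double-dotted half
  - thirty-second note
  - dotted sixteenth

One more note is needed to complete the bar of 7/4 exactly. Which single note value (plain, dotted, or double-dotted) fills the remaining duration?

dotted eighth note

The bar of 7/4 = 56 thirty-second notes.
Each duration in thirty-second notes: half = 16; thirty-second = 1; thirty-second = 1; double-dotted half = 28; thirty-second note = 1; dotted sixteenth = 3.
Altogether 16 + 1 + 1 + 28 + 1 + 3 = 50.
Remaining: 56 − 50 = 6 thirty-second notes, which is a dotted eighth note.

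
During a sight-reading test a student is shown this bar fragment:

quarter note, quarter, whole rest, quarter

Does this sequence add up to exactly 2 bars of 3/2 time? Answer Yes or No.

One bar of 3/2 = 6 quarter notes, so 2 bars = 12.
Each duration in quarter notes: quarter note = 1; quarter = 1; whole rest = 4; quarter = 1.
Total: 1 + 1 + 4 + 1 = 7.
7 falls short of 12, so the answer is No.

No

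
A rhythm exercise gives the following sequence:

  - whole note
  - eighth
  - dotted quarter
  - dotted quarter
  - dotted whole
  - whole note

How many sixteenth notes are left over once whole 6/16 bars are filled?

One bar of 6/16 = 3 eighth notes.
Express everything in eighth notes: whole note = 8; eighth = 1; dotted quarter = 3; dotted quarter = 3; dotted whole = 12; whole note = 8.
Total: 8 + 1 + 3 + 3 + 12 + 8 = 35.
35 ÷ 3 = 11 complete bars with 2 eighth notes remaining = 4 sixteenth notes.

4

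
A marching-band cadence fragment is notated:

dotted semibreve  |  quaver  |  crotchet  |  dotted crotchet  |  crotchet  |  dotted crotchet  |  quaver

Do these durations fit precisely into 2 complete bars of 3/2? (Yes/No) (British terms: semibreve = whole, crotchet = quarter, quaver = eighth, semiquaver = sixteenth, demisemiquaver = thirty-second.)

Yes

One bar of 3/2 = 12 eighth notes, so 2 bars = 24.
Express everything in eighth notes: dotted semibreve = 12; quaver = 1; crotchet = 2; dotted crotchet = 3; crotchet = 2; dotted crotchet = 3; quaver = 1.
Total: 12 + 1 + 2 + 3 + 2 + 3 + 1 = 24.
24 equals 24, so the answer is Yes.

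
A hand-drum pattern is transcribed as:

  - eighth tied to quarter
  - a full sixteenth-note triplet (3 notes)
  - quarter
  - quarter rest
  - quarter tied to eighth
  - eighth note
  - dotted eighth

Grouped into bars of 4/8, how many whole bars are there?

One bar of 4/8 = 8 sixteenth notes.
Each duration in sixteenth notes: eighth tied to quarter (eighth + quarter) = 6; a full sixteenth-note triplet (3 notes) (three triplet sixteenths span one eighth) = 2; quarter = 4; quarter rest = 4; quarter tied to eighth (quarter + eighth) = 6; eighth note = 2; dotted eighth = 3.
Altogether 6 + 2 + 4 + 4 + 6 + 2 + 3 = 27.
27 ÷ 8 = 3 complete bars with 3 left over.

3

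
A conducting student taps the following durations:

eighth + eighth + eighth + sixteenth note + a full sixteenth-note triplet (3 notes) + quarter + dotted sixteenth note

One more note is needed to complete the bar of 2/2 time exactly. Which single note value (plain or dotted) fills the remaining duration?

The bar of 2/2 = 32 thirty-second notes.
Working in thirty-second notes: eighth = 4; eighth = 4; eighth = 4; sixteenth note = 2; a full sixteenth-note triplet (3 notes) (three triplet sixteenths span one eighth) = 4; quarter = 8; dotted sixteenth note = 3.
Adding: 4 + 4 + 4 + 2 + 4 + 8 + 3 = 29.
Remaining: 32 − 29 = 3 thirty-second notes, which is a dotted sixteenth note.

dotted sixteenth note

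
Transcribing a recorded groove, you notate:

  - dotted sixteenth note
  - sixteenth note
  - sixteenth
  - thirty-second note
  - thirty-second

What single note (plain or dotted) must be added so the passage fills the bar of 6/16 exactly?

The bar of 6/16 = 12 thirty-second notes.
Working in thirty-second notes: dotted sixteenth note = 3; sixteenth note = 2; sixteenth = 2; thirty-second note = 1; thirty-second = 1.
Sum: 3 + 2 + 2 + 1 + 1 = 9.
Remaining: 12 − 9 = 3 thirty-second notes, which is a dotted sixteenth note.

dotted sixteenth note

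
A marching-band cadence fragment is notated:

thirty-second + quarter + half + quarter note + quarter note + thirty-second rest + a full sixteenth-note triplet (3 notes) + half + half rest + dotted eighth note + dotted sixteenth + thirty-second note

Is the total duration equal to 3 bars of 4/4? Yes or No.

One bar of 4/4 = 32 thirty-second notes, so 3 bars = 96.
In thirty-second notes: thirty-second = 1; quarter = 8; half = 16; quarter note = 8; quarter note = 8; thirty-second rest = 1; a full sixteenth-note triplet (3 notes) (three triplet sixteenths span one eighth) = 4; half = 16; half rest = 16; dotted eighth note = 6; dotted sixteenth = 3; thirty-second note = 1.
Sum: 1 + 8 + 16 + 8 + 8 + 1 + 4 + 16 + 16 + 6 + 3 + 1 = 88.
88 falls short of 96, so the answer is No.

No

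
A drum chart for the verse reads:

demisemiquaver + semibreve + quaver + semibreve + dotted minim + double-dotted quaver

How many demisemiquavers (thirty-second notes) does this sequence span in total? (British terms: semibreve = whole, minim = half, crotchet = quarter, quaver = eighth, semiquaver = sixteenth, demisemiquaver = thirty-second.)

In thirty-second notes: demisemiquaver = 1; semibreve = 32; quaver = 4; semibreve = 32; dotted minim = 24; double-dotted quaver = 7.
Altogether 1 + 32 + 4 + 32 + 24 + 7 = 100 thirty-second notes.

100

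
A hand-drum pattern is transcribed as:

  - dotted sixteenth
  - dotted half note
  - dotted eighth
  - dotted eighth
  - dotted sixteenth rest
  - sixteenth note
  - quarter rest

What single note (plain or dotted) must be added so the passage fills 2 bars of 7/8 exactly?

eighth note

2 bars of 7/8 = 56 thirty-second notes.
Each duration in thirty-second notes: dotted sixteenth = 3; dotted half note = 24; dotted eighth = 6; dotted eighth = 6; dotted sixteenth rest = 3; sixteenth note = 2; quarter rest = 8.
Sum: 3 + 24 + 6 + 6 + 3 + 2 + 8 = 52.
Remaining: 56 − 52 = 4 thirty-second notes, which is a eighth note.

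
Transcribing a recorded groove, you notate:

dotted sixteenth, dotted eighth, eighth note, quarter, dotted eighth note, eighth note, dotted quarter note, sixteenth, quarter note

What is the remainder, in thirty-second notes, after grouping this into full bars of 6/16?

5

One bar of 6/16 = 12 thirty-second notes.
Convert each value to thirty-second notes: dotted sixteenth = 3; dotted eighth = 6; eighth note = 4; quarter = 8; dotted eighth note = 6; eighth note = 4; dotted quarter note = 12; sixteenth = 2; quarter note = 8.
Total: 3 + 6 + 4 + 8 + 6 + 4 + 12 + 2 + 8 = 53.
53 ÷ 12 = 4 complete bars with 5 thirty-second notes remaining.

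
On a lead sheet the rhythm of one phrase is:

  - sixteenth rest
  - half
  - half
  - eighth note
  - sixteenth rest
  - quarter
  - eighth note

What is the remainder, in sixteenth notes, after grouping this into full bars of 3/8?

2

One bar of 3/8 = 6 sixteenth notes.
Each duration in sixteenth notes: sixteenth rest = 1; half = 8; half = 8; eighth note = 2; sixteenth rest = 1; quarter = 4; eighth note = 2.
Sum: 1 + 8 + 8 + 2 + 1 + 4 + 2 = 26.
26 ÷ 6 = 4 complete bars with 2 sixteenth notes remaining.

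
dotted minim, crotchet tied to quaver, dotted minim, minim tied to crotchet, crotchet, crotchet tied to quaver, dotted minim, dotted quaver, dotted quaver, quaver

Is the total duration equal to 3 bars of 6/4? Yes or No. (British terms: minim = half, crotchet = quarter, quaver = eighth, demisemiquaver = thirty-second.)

Yes

One bar of 6/4 = 24 sixteenth notes, so 3 bars = 72.
In sixteenth notes: dotted minim = 12; crotchet tied to quaver (crotchet + quaver) = 6; dotted minim = 12; minim tied to crotchet (minim + crotchet) = 12; crotchet = 4; crotchet tied to quaver (crotchet + quaver) = 6; dotted minim = 12; dotted quaver = 3; dotted quaver = 3; quaver = 2.
Altogether 12 + 6 + 12 + 12 + 4 + 6 + 12 + 3 + 3 + 2 = 72.
72 equals 72, so the answer is Yes.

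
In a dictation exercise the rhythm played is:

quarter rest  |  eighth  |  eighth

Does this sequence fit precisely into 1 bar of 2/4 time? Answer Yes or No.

One bar of 2/4 = 4 eighth notes.
Express everything in eighth notes: quarter rest = 2; eighth = 1; eighth = 1.
Adding: 2 + 1 + 1 = 4.
4 equals 4, so the answer is Yes.

Yes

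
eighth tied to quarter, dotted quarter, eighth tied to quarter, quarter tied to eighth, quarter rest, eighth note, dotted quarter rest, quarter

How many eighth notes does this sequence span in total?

In eighth notes: eighth tied to quarter (eighth + quarter) = 3; dotted quarter = 3; eighth tied to quarter (eighth + quarter) = 3; quarter tied to eighth (quarter + eighth) = 3; quarter rest = 2; eighth note = 1; dotted quarter rest = 3; quarter = 2.
Total: 3 + 3 + 3 + 3 + 2 + 1 + 3 + 2 = 20 eighth notes.

20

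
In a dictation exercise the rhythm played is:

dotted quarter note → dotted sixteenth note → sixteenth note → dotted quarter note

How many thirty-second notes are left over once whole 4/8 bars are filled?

13

One bar of 4/8 = 16 thirty-second notes.
Convert each value to thirty-second notes: dotted quarter note = 12; dotted sixteenth note = 3; sixteenth note = 2; dotted quarter note = 12.
Total: 12 + 3 + 2 + 12 = 29.
29 ÷ 16 = 1 complete bar with 13 thirty-second notes remaining.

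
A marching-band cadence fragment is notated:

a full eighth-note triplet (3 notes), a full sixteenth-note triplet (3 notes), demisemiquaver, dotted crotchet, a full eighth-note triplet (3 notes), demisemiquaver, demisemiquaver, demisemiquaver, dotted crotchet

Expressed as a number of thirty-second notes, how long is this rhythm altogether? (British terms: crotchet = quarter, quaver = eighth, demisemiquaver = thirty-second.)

48

In thirty-second notes: a full eighth-note triplet (3 notes) (three triplet eighths span one quarter) = 8; a full sixteenth-note triplet (3 notes) (three triplet sixteenths span one eighth) = 4; demisemiquaver = 1; dotted crotchet = 12; a full eighth-note triplet (3 notes) (three triplet eighths span one quarter) = 8; demisemiquaver = 1; demisemiquaver = 1; demisemiquaver = 1; dotted crotchet = 12.
Altogether 8 + 4 + 1 + 12 + 8 + 1 + 1 + 1 + 12 = 48 thirty-second notes.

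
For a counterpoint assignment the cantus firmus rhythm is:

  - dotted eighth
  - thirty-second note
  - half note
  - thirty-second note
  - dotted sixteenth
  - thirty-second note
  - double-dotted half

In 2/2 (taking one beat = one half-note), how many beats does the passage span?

One half-note beat = 16 thirty-second notes.
Express everything in thirty-second notes: dotted eighth = 6; thirty-second note = 1; half note = 16; thirty-second note = 1; dotted sixteenth = 3; thirty-second note = 1; double-dotted half = 28.
Adding: 6 + 1 + 16 + 1 + 3 + 1 + 28 = 56.
56 ÷ 16 = 3.5 beats.

3.5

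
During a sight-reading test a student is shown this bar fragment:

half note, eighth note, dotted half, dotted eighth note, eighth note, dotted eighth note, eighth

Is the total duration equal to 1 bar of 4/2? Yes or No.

One bar of 4/2 = 32 sixteenth notes.
Express everything in sixteenth notes: half note = 8; eighth note = 2; dotted half = 12; dotted eighth note = 3; eighth note = 2; dotted eighth note = 3; eighth = 2.
Altogether 8 + 2 + 12 + 3 + 2 + 3 + 2 = 32.
32 equals 32, so the answer is Yes.

Yes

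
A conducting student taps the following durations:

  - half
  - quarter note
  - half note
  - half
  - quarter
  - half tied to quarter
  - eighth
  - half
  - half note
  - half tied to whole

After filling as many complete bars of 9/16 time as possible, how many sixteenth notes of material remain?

One bar of 9/16 = 9 sixteenth notes.
Each duration in sixteenth notes: half = 8; quarter note = 4; half note = 8; half = 8; quarter = 4; half tied to quarter (half + quarter) = 12; eighth = 2; half = 8; half note = 8; half tied to whole (half + whole) = 24.
Sum: 8 + 4 + 8 + 8 + 4 + 12 + 2 + 8 + 8 + 24 = 86.
86 ÷ 9 = 9 complete bars with 5 sixteenth notes remaining.

5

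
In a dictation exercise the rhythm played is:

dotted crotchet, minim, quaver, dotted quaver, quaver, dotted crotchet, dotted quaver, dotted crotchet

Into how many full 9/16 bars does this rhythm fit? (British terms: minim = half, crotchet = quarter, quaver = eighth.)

4

One bar of 9/16 = 9 sixteenth notes.
Convert each value to sixteenth notes: dotted crotchet = 6; minim = 8; quaver = 2; dotted quaver = 3; quaver = 2; dotted crotchet = 6; dotted quaver = 3; dotted crotchet = 6.
Altogether 6 + 8 + 2 + 3 + 2 + 6 + 3 + 6 = 36.
36 ÷ 9 = 4 complete bars with 0 left over.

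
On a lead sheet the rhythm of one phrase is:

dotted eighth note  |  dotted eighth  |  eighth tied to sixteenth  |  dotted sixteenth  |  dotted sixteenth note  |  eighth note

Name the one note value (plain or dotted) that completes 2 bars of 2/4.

2 bars of 2/4 = 32 thirty-second notes.
Express everything in thirty-second notes: dotted eighth note = 6; dotted eighth = 6; eighth tied to sixteenth (eighth + sixteenth) = 6; dotted sixteenth = 3; dotted sixteenth note = 3; eighth note = 4.
Sum: 6 + 6 + 6 + 3 + 3 + 4 = 28.
Remaining: 32 − 28 = 4 thirty-second notes, which is a eighth note.

eighth note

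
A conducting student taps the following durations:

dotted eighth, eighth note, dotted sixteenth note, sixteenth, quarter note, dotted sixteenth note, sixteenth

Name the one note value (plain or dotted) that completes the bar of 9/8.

quarter note

The bar of 9/8 = 36 thirty-second notes.
In thirty-second notes: dotted eighth = 6; eighth note = 4; dotted sixteenth note = 3; sixteenth = 2; quarter note = 8; dotted sixteenth note = 3; sixteenth = 2.
Altogether 6 + 4 + 3 + 2 + 8 + 3 + 2 = 28.
Remaining: 36 − 28 = 8 thirty-second notes, which is a quarter note.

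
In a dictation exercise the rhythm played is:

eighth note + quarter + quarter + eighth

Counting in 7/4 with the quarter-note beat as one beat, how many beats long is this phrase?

3

One quarter-note beat = 2 eighth notes.
Each duration in eighth notes: eighth note = 1; quarter = 2; quarter = 2; eighth = 1.
Sum: 1 + 2 + 2 + 1 = 6.
6 ÷ 2 = 3 beats.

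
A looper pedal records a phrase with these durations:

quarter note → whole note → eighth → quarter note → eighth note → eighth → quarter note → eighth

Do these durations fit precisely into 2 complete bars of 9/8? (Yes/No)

Yes

One bar of 9/8 = 9 eighth notes, so 2 bars = 18.
Working in eighth notes: quarter note = 2; whole note = 8; eighth = 1; quarter note = 2; eighth note = 1; eighth = 1; quarter note = 2; eighth = 1.
Altogether 2 + 8 + 1 + 2 + 1 + 1 + 2 + 1 = 18.
18 equals 18, so the answer is Yes.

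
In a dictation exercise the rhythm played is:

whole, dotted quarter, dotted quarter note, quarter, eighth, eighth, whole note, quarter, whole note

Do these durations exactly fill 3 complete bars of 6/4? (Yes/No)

Yes

One bar of 6/4 = 12 eighth notes, so 3 bars = 36.
Each duration in eighth notes: whole = 8; dotted quarter = 3; dotted quarter note = 3; quarter = 2; eighth = 1; eighth = 1; whole note = 8; quarter = 2; whole note = 8.
Total: 8 + 3 + 3 + 2 + 1 + 1 + 8 + 2 + 8 = 36.
36 equals 36, so the answer is Yes.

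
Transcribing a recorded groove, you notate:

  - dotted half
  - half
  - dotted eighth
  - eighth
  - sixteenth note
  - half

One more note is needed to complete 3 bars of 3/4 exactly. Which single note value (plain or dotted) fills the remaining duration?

eighth note

3 bars of 3/4 = 36 sixteenth notes.
In sixteenth notes: dotted half = 12; half = 8; dotted eighth = 3; eighth = 2; sixteenth note = 1; half = 8.
Total: 12 + 8 + 3 + 2 + 1 + 8 = 34.
Remaining: 36 − 34 = 2 sixteenth notes, which is a eighth note.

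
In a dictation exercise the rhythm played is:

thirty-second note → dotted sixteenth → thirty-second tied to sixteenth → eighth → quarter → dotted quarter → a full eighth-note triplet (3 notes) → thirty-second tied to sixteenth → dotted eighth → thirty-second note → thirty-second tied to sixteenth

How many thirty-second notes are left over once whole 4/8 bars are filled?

One bar of 4/8 = 16 thirty-second notes.
Express everything in thirty-second notes: thirty-second note = 1; dotted sixteenth = 3; thirty-second tied to sixteenth (thirty-second + sixteenth) = 3; eighth = 4; quarter = 8; dotted quarter = 12; a full eighth-note triplet (3 notes) (three triplet eighths span one quarter) = 8; thirty-second tied to sixteenth (thirty-second + sixteenth) = 3; dotted eighth = 6; thirty-second note = 1; thirty-second tied to sixteenth (thirty-second + sixteenth) = 3.
Adding: 1 + 3 + 3 + 4 + 8 + 12 + 8 + 3 + 6 + 1 + 3 = 52.
52 ÷ 16 = 3 complete bars with 4 thirty-second notes remaining.

4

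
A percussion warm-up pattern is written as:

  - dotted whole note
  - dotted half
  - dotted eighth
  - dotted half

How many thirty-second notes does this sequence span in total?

In thirty-second notes: dotted whole note = 48; dotted half = 24; dotted eighth = 6; dotted half = 24.
Total: 48 + 24 + 6 + 24 = 102 thirty-second notes.

102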